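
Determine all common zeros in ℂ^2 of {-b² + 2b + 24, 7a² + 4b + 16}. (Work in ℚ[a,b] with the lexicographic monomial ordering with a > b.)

Compute a lex Gröbner basis by Buchberger's algorithm.
f_1 = -b² + 2b + 24, LT = b².
f_2 = 7a² + 4b + 16, LT = a².

S(f_1,f_2): leading monomials are coprime, so the S-polynomial reduces to 0 (Buchberger's first criterion).
Every S-polynomial of the final basis reduces to 0, so we have a Gröbner basis.
Inter-reduce: drop elements whose leading term is divisible by another's, tail-reduce, and make monic.
Reduced Gröbner basis: {a² + 4/7b + 16/7, b² - 2b - 24}.

The lex basis is triangular: the last element involves only b. Solving b² - 2b - 24 = 0 gives b ∈ {-4, 6}; substituting each value into the earlier elements determines the remaining variables.
  b = -4: the earlier basis element becomes a² = 0, giving a = 0 — point (0, -4).
  b = 6: the earlier basis element becomes a² + 40/7 = 0, giving a = -2*sqrt(70)*I/7, 2*sqrt(70)*I/7 — points (-2*sqrt(70)*I/7, 6), (2*sqrt(70)*I/7, 6).
This is the nonlinear analogue of row-reducing a linear system.

{(0, -4), (-2*sqrt(70)*I/7, 6), (2*sqrt(70)*I/7, 6)}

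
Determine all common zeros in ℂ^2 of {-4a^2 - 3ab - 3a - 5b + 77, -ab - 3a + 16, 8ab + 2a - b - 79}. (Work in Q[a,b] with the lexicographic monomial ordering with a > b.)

{(2, 5)}

Compute a lex Gröbner basis by Buchberger's algorithm.
f_1 = -4a^2 - 3ab - 3a - 5b + 77, LT = a^2.
f_2 = -ab - 3a + 16, LT = ab.
f_3 = 8ab + 2a - b - 79, LT = ab.

S(f_1,f_2): lcm = a^2b. S = -3a^2 + 3/4ab^2 + 3/4ab + 16a + 5/4b^2 - 77/4b.
  reduce S modulo (f_1, f_2, f_3):
  remainder 16a + 5/4b^2 - 7/2b - 183/4 ≠ 0; add h_4 = 16a + 5/4b^2 - 7/2b - 183/4 to the basis.

S(f_1,f_3): lcm = a^2b. S = -1/4a^2 + 3/4ab^2 + 7/8ab + 79/8a + 5/4b^2 - 77/4b.
  reduce S modulo (f_1, f_2, f_3, h_4):
  remainder 95/512b^2 - 1013/256b + 7755/512 ≠ 0; add h_5 = 95/512b^2 - 1013/256b + 7755/512 to the basis.

S(f_2,f_3): lcm = ab. S = 11/4a + 1/8b - 49/8.
  reduce S modulo (f_1, f_2, f_3, h_4, h_5):
  remainder -293/76b + 1465/76 ≠ 0; add h_6 = -293/76b + 1465/76 to the basis.

The other S-polynomials (S(f_1,h_4), S(f_2,h_4), S(f_3,h_4), S(f_1,h_5), S(f_2,h_5), S(f_3,h_5), S(h_4,h_5), S(f_1,h_6), S(f_2,h_6), S(f_3,h_6), S(h_4,h_6), S(h_5,h_6)) all reduce to 0 modulo the current basis, so we have a Gröbner basis.
Inter-reduce: drop elements whose leading term is divisible by another's, tail-reduce, and make monic.
Reduced Gröbner basis: {a - 2, b - 5}.

From the last basis element, b - 5 = 0, so b takes values in {5}. Each choice, substituted upward through the basis, yields the corresponding point(s) of the solution set.
  b = 5: the earlier basis element becomes a - 2 = 0, giving a = 2 — point (2, 5).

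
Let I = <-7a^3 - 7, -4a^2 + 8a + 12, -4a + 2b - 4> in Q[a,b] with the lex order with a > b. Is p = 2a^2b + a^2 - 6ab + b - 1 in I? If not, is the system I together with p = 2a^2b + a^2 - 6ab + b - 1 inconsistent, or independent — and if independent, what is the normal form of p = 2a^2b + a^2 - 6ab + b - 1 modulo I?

First compute the reduced Gröbner basis of I by Buchberger's algorithm.
f_1 = -7a^3 - 7, LT = a^3.
f_2 = -4a^2 + 8a + 12, LT = a^2.
f_3 = -4a + 2b - 4, LT = a.

S(f_1,f_2): lcm = a^3. S = 2a^2 + 3a + 1.
  leading term a^2: subtract (-1/2)·f_2 from 2a^2 + 3a + 1 → 7a + 7
  leading term a: subtract (-7/4)·f_3 from 7a + 7 → 7/2b
  leading term b: no divisor's leading term divides it; move 7/2b to the remainder.
  remainder 7/2b ≠ 0; add h_4 = 7/2b to the basis.

The other S-polynomials (S(f_1,f_3), S(f_2,f_3), S(f_1,h_4), S(f_2,h_4), S(f_3,h_4)) all reduce to 0 modulo the current basis, so we have a Gröbner basis.
Inter-reduce: drop elements whose leading term is divisible by another's, tail-reduce, and make monic.
Reduced Gröbner basis: {a + 1, b}.
Label its elements g_1 = a + 1, g_2 = b.

Reduce p = 2a^2b + a^2 - 6ab + b - 1 modulo G:
  leading term a^2b: subtract (2ab)·g_1 from 2a^2b + a^2 - 6ab + b - 1 → a^2 - 8ab + b - 1
  leading term a^2: subtract (a)·g_1 from a^2 - 8ab + b - 1 → -8ab - a + b - 1
  leading term ab: subtract (-8b)·g_1 from -8ab - a + b - 1 → -a + 9b - 1
  leading term a: subtract (-1)·g_1 from -a + 9b - 1 → 9b
  leading term b: subtract (9)·g_2 from 9b → 0
  normal form = 0.
Since the normal form is 0, p ∈ I.

2a^2b + a^2 - 6ab + b - 1 lies in I (it reduces to 0).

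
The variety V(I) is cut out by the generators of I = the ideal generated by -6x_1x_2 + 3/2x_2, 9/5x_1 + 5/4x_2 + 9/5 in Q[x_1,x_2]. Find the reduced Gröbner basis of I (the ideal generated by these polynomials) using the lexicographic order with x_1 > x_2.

f_1 = -6x_1x_2 + 3/2x_2, LT = x_1x_2.
f_2 = 9/5x_1 + 5/4x_2 + 9/5, LT = x_1.

S(f_1,f_2): lcm = x_1x_2. S = -25/36x_2^2 - 5/4x_2.
  reduce S modulo (f_1, f_2):
  remainder -25/36x_2^2 - 5/4x_2 ≠ 0; add g_3 = -25/36x_2^2 - 5/4x_2 to the basis.

The other S-polynomials (S(f_1,g_3), S(f_2,g_3)) all reduce to 0 modulo the current basis, so we have a Gröbner basis.
Inter-reduce: drop elements whose leading term is divisible by another's, tail-reduce, and make monic.

G = {x_1 + 25/36x_2 + 1, x_2^2 + 9/5x_2}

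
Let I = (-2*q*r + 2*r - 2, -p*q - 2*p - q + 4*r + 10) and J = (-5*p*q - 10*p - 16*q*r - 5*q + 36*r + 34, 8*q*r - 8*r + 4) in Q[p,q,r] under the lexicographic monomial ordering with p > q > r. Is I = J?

For a fixed monomial order, each ideal has a unique reduced Gröbner basis; comparing bases decides equality.
Buchberger on the first generating set:
f_1 = -2*q*r + 2*r - 2, LT = q*r.
f_2 = -p*q - 2*p - q + 4*r + 10, LT = p*q.

S(f_1,f_2): lcm = p*q*r. S = -3*p*r + p - q*r + 4*r**2 + 10*r.
  leading term p*r: no divisor's leading term divides it; move -3*p*r to the remainder.
  leading term p: no divisor's leading term divides it; move p to the remainder.
  leading term q*r: subtract (1/2)·f_1 from -q*r + 4*r**2 + 10*r → 4*r**2 + 9*r + 1
  leading term r**2: no divisor's leading term divides it; move 4*r**2 to the remainder.
  leading term r: no divisor's leading term divides it; move 9*r to the remainder.
  leading term 1: no divisor's leading term divides it; move 1 to the remainder.
  remainder -3*p*r + p + 4*r**2 + 9*r + 1 ≠ 0; add g_3 = -3*p*r + p + 4*r**2 + 9*r + 1 to the basis.

The other S-polynomials (S(f_1,g_3), S(f_2,g_3)) all reduce to 0 modulo the current basis, so we have a Gröbner basis.
Inter-reduce: drop elements whose leading term is divisible by another's, tail-reduce, and make monic.
Reduced Gröbner basis: {p*q + 2*p + q - 4*r - 10, p*r - 1/3*p - 4/3*r**2 - 3*r - 1/3, q*r - r + 1}.

Buchberger on the second generating set:
h_1 = -5*p*q - 10*p - 16*q*r - 5*q + 36*r + 34, LT = p*q.
h_2 = 8*q*r - 8*r + 4, LT = q*r.

S(h_1,h_2): lcm = p*q*r. S = 3*p*r - 1/2*p + 16/5*q*r**2 + q*r - 36/5*r**2 - 34/5*r.
  leading term p*r: no divisor's leading term divides it; move 3*p*r to the remainder.
  leading term p: no divisor's leading term divides it; move -1/2*p to the remainder.
  leading term q*r**2: subtract (2/5*r)·h_2 from 16/5*q*r**2 + q*r - 36/5*r**2 - 34/5*r → q*r - 4*r**2 - 42/5*r
  leading term q*r: subtract (1/8)·h_2 from q*r - 4*r**2 - 42/5*r → -4*r**2 - 37/5*r - 1/2
  leading term r**2: no divisor's leading term divides it; move -4*r**2 to the remainder.
  leading term r: no divisor's leading term divides it; move -37/5*r to the remainder.
  leading term 1: no divisor's leading term divides it; move -1/2 to the remainder.
  remainder 3*p*r - 1/2*p - 4*r**2 - 37/5*r - 1/2 ≠ 0; add k_3 = 3*p*r - 1/2*p - 4*r**2 - 37/5*r - 1/2 to the basis.

The other S-polynomials (S(h_1,k_3), S(h_2,k_3)) all reduce to 0 modulo the current basis, so we have a Gröbner basis.
Inter-reduce: drop elements whose leading term is divisible by another's, tail-reduce, and make monic.
Reduced Gröbner basis: {p*q + 2*p + q - 4*r - 42/5, p*r - 1/6*p - 4/3*r**2 - 37/15*r - 1/6, q*r - r + 1/2}.

The bases are distinct; the ideals are different.

No, the ideals differ.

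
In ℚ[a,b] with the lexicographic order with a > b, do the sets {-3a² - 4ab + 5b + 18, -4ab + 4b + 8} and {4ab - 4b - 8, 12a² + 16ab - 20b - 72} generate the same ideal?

Since reduced Gröbner bases are canonical representatives of ideals under a given ordering, it suffices to compute and compare them.
Buchberger on the first generating set:
f_1 = -3a² - 4ab + 5b + 18, LT = a².
f_2 = -4ab + 4b + 8, LT = ab.

S(f_1,f_2): lcm = a²b. S = 4/3ab² + ab + 2a - 5/3b² - 6b.
  leading term ab²: subtract (-⅓b)·f_2 from 4/3ab² + ab + 2a - 5/3b² - 6b → ab + 2a - ⅓b² - 10/3b
  leading term ab: subtract (-¼)·f_2 from ab + 2a - ⅓b² - 10/3b → 2a - ⅓b² - 7/3b + 2
  leading term a: no divisor's leading term divides it; move 2a to the remainder.
  leading term b²: no divisor's leading term divides it; move -⅓b² to the remainder.
  leading term b: no divisor's leading term divides it; move -7/3b to the remainder.
  leading term 1: no divisor's leading term divides it; move 2 to the remainder.
  remainder 2a - ⅓b² - 7/3b + 2 ≠ 0; add g_3 = 2a - ⅓b² - 7/3b + 2 to the basis.

S(f_1,g_3): lcm = a². S = ⅙ab² + 5/2ab - a - 5/3b - 6.
  leading term ab²: subtract (-1/24b)·f_2 from ⅙ab² + 5/2ab - a - 5/3b - 6 → 5/2ab - a + ⅙b² - 4/3b - 6
  leading term ab: subtract (-⅝)·f_2 from 5/2ab - a + ⅙b² - 4/3b - 6 → -a + ⅙b² + 7/6b - 1
  leading term a: subtract (-½)·g_3 from -a + ⅙b² + 7/6b - 1 → 0
  remainder 0.

S(f_2,g_3): lcm = ab. S = ⅙b³ + 7/6b² - 2b - 2.
  leading term b³: no divisor's leading term divides it; move ⅙b³ to the remainder.
  leading term b²: no divisor's leading term divides it; move 7/6b² to the remainder.
  leading term b: no divisor's leading term divides it; move -2b to the remainder.
  leading term 1: no divisor's leading term divides it; move -2 to the remainder.
  remainder ⅙b³ + 7/6b² - 2b - 2 ≠ 0; add g_4 = ⅙b³ + 7/6b² - 2b - 2 to the basis.

S(f_1,g_4): leading monomials are coprime, so the S-polynomial reduces to 0 (Buchberger's first criterion).
S(f_2,g_4): lcm = ab³. S = -7ab² + 12ab + 12a - b³ - 2b².
  leading term ab²: subtract (7/4b)·f_2 from -7ab² + 12ab + 12a - b³ - 2b² → 12ab + 12a - b³ - 9b² - 14b
  leading term ab: subtract (-3)·f_2 from 12ab + 12a - b³ - 9b² - 14b → 12a - b³ - 9b² - 2b + 24
  leading term a: subtract (6)·g_3 from 12a - b³ - 9b² - 2b + 24 → -b³ - 7b² + 12b + 12
  leading term b³: subtract (-6)·g_4 from -b³ - 7b² + 12b + 12 → 0
  remainder 0.

S(g_3,g_4): leading monomials are coprime, so the S-polynomial reduces to 0 (Buchberger's first criterion).
Every S-polynomial of the final basis reduces to 0, so we have a Gröbner basis.
Inter-reduce: drop elements whose leading term is divisible by another's, tail-reduce, and make monic.
Reduced Gröbner basis: {a - ⅙b² - 7/6b + 1, b³ + 7b² - 12b - 12}.

Buchberger on the second generating set:
h_1 = 4ab - 4b - 8, LT = ab.
h_2 = 12a² + 16ab - 20b - 72, LT = a².

S(h_1,h_2): lcm = a²b. S = -4/3ab² - ab - 2a + 5/3b² + 6b.
  leading term ab²: subtract (-⅓b)·h_1 from -4/3ab² - ab - 2a + 5/3b² + 6b → -ab - 2a + ⅓b² + 10/3b
  leading term ab: subtract (-¼)·h_1 from -ab - 2a + ⅓b² + 10/3b → -2a + ⅓b² + 7/3b - 2
  leading term a: no divisor's leading term divides it; move -2a to the remainder.
  leading term b²: no divisor's leading term divides it; move ⅓b² to the remainder.
  leading term b: no divisor's leading term divides it; move 7/3b to the remainder.
  leading term 1: no divisor's leading term divides it; move -2 to the remainder.
  remainder -2a + ⅓b² + 7/3b - 2 ≠ 0; add k_3 = -2a + ⅓b² + 7/3b - 2 to the basis.

S(h_1,k_3): lcm = ab. S = ⅙b³ + 7/6b² - 2b - 2.
  leading term b³: no divisor's leading term divides it; move ⅙b³ to the remainder.
  leading term b²: no divisor's leading term divides it; move 7/6b² to the remainder.
  leading term b: no divisor's leading term divides it; move -2b to the remainder.
  leading term 1: no divisor's leading term divides it; move -2 to the remainder.
  remainder ⅙b³ + 7/6b² - 2b - 2 ≠ 0; add k_4 = ⅙b³ + 7/6b² - 2b - 2 to the basis.

S(h_2,k_3): lcm = a². S = ⅙ab² + 5/2ab - a - 5/3b - 6.
  leading term ab²: subtract (1/24b)·h_1 from ⅙ab² + 5/2ab - a - 5/3b - 6 → 5/2ab - a + ⅙b² - 4/3b - 6
  leading term ab: subtract (⅝)·h_1 from 5/2ab - a + ⅙b² - 4/3b - 6 → -a + ⅙b² + 7/6b - 1
  leading term a: subtract (½)·k_3 from -a + ⅙b² + 7/6b - 1 → 0
  remainder 0.

S(h_1,k_4): lcm = ab³. S = -7ab² + 12ab + 12a - b³ - 2b².
  leading term ab²: subtract (-7/4b)·h_1 from -7ab² + 12ab + 12a - b³ - 2b² → 12ab + 12a - b³ - 9b² - 14b
  leading term ab: subtract (3)·h_1 from 12ab + 12a - b³ - 9b² - 14b → 12a - b³ - 9b² - 2b + 24
  leading term a: subtract (-6)·k_3 from 12a - b³ - 9b² - 2b + 24 → -b³ - 7b² + 12b + 12
  leading term b³: subtract (-6)·k_4 from -b³ - 7b² + 12b + 12 → 0
  remainder 0.

S(h_2,k_4): leading monomials are coprime, so the S-polynomial reduces to 0 (Buchberger's first criterion).
S(k_3,k_4): leading monomials are coprime, so the S-polynomial reduces to 0 (Buchberger's first criterion).
Every S-polynomial of the final basis reduces to 0, so we have a Gröbner basis.
Inter-reduce: drop elements whose leading term is divisible by another's, tail-reduce, and make monic.
Reduced Gröbner basis: {a - ⅙b² - 7/6b + 1, b³ + 7b² - 12b - 12}.

The two bases agree; hence the ideals are identical.
The choice of monomial ordering does not affect the verdict — as long as both bases are computed under the same ordering, their equality decides ideal equality.

Yes, the ideals are equal.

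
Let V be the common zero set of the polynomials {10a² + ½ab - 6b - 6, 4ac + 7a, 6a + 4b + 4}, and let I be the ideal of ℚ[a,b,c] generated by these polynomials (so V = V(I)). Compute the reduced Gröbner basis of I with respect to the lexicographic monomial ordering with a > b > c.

G = {a + ⅔b + ⅔, b² + 23/37b - 14/37, bc + 7/4b + c + 7/4}

The reduced Gröbner basis is the canonical form of the ideal for this ordering.

f_1 = 10a² + ½ab - 6b - 6, LT = a².
f_2 = 4ac + 7a, LT = ac.
f_3 = 6a + 4b + 4, LT = a.

S(f_1,f_2): lcm = a²c. S = -7/4a² + 1/20abc - ⅗bc - ⅗c.
  leading term a²: subtract (-7/40)·f_1 from -7/4a² + 1/20abc - ⅗bc - ⅗c → 1/20abc + 7/80ab - ⅗bc - 21/20b - ⅗c - 21/20
  leading term abc: subtract (1/80b)·f_2 from 1/20abc + 7/80ab - ⅗bc - 21/20b - ⅗c - 21/20 → -⅗bc - 21/20b - ⅗c - 21/20
  leading term bc: no divisor's leading term divides it; move -⅗bc to the remainder.
  leading term b: no divisor's leading term divides it; move -21/20b to the remainder.
  leading term c: no divisor's leading term divides it; move -⅗c to the remainder.
  leading term 1: no divisor's leading term divides it; move -21/20 to the remainder.
  remainder -⅗bc - 21/20b - ⅗c - 21/20 ≠ 0; add g_4 = -⅗bc - 21/20b - ⅗c - 21/20 to the basis.

S(f_1,f_3): lcm = a². S = -37/60ab - ⅔a - ⅗b - ⅗.
  leading term ab: subtract (-37/360b)·f_3 from -37/60ab - ⅔a - ⅗b - ⅗ → -⅔a + 37/90b² - 17/90b - ⅗
  leading term a: subtract (-1/9)·f_3 from -⅔a + 37/90b² - 17/90b - ⅗ → 37/90b² + 23/90b - 7/45
  leading term b²: no divisor's leading term divides it; move 37/90b² to the remainder.
  leading term b: no divisor's leading term divides it; move 23/90b to the remainder.
  leading term 1: no divisor's leading term divides it; move -7/45 to the remainder.
  remainder 37/90b² + 23/90b - 7/45 ≠ 0; add g_5 = 37/90b² + 23/90b - 7/45 to the basis.

The other S-polynomials (S(f_2,f_3), S(f_1,g_4), S(f_2,g_4), S(f_3,g_4), S(f_1,g_5), S(f_2,g_5), S(f_3,g_5), S(g_4,g_5)) all reduce to 0 modulo the current basis, so we have a Gröbner basis.
Inter-reduce: drop elements whose leading term is divisible by another's, tail-reduce, and make monic.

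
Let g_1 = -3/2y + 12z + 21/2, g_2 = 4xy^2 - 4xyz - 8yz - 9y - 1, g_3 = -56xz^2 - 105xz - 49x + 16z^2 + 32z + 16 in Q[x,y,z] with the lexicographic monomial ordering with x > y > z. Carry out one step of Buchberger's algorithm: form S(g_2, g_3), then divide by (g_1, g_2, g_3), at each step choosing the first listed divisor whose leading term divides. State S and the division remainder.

lcm(LM(g_2), LM(g_3)) = xy^2z^2.
S = (lcm/LT(g_2))·g_2 − (lcm/LT(g_3))·g_3 = -15/8xy^2z - 7/8xy^2 - xyz^3 + 2/7y^2z^2 + 4/7y^2z + 2/7y^2 - 2yz^3 - 9/4yz^2 - 1/4z^2.
Reduce S modulo (g_1, g_2, g_3) in that order:
  leading term xy^2z: subtract (5/4xyz)·g_1 from -15/8xy^2z - 7/8xy^2 - xyz^3 + 2/7y^2z^2 + 4/7y^2z + 2/7y^2 - 2yz^3 - 9/4yz^2 - 1/4z^2 → -7/8xy^2 - xyz^3 - 15xyz^2 - 105/8xyz + 2/7y^2z^2 + 4/7y^2z + 2/7y^2 - 2yz^3 - 9/4yz^2 - 1/4z^2
  leading term xy^2: subtract (7/12xy)·g_1 from -7/8xy^2 - xyz^3 - 15xyz^2 - 105/8xyz + 2/7y^2z^2 + 4/7y^2z + 2/7y^2 - 2yz^3 - 9/4yz^2 - 1/4z^2 → -xyz^3 - 15xyz^2 - 161/8xyz - 49/8xy + 2/7y^2z^2 + 4/7y^2z + 2/7y^2 - 2yz^3 - 9/4yz^2 - 1/4z^2
  leading term xyz^3: subtract (2/3xz^3)·g_1 from -xyz^3 - 15xyz^2 - 161/8xyz - 49/8xy + 2/7y^2z^2 + 4/7y^2z + 2/7y^2 - 2yz^3 - 9/4yz^2 - 1/4z^2 → -15xyz^2 - 161/8xyz - 49/8xy - 8xz^4 - 7xz^3 + 2/7y^2z^2 + 4/7y^2z + 2/7y^2 - 2yz^3 - 9/4yz^2 - 1/4z^2
  leading term xyz^2: subtract (10xz^2)·g_1 from -15xyz^2 - 161/8xyz - 49/8xy - 8xz^4 - 7xz^3 + 2/7y^2z^2 + 4/7y^2z + 2/7y^2 - 2yz^3 - 9/4yz^2 - 1/4z^2 → -161/8xyz - 49/8xy - 8xz^4 - 127xz^3 - 105xz^2 + 2/7y^2z^2 + 4/7y^2z + 2/7y^2 - 2yz^3 - 9/4yz^2 - 1/4z^2
  leading term xyz: subtract (161/12xz)·g_1 from -161/8xyz - 49/8xy - 8xz^4 - 127xz^3 - 105xz^2 + 2/7y^2z^2 + 4/7y^2z + 2/7y^2 - 2yz^3 - 9/4yz^2 - 1/4z^2 → -49/8xy - 8xz^4 - 127xz^3 - 266xz^2 - 1127/8xz + 2/7y^2z^2 + 4/7y^2z + 2/7y^2 - 2yz^3 - 9/4yz^2 - 1/4z^2
  leading term xy: subtract (49/12x)·g_1 from -49/8xy - 8xz^4 - 127xz^3 - 266xz^2 - 1127/8xz + 2/7y^2z^2 + 4/7y^2z + 2/7y^2 - 2yz^3 - 9/4yz^2 - 1/4z^2 → -8xz^4 - 127xz^3 - 266xz^2 - 1519/8xz - 343/8x + 2/7y^2z^2 + 4/7y^2z + 2/7y^2 - 2yz^3 - 9/4yz^2 - 1/4z^2
  leading term xz^4: subtract (1/7z^2)·g_3 from -8xz^4 - 127xz^3 - 266xz^2 - 1519/8xz - 343/8x + 2/7y^2z^2 + 4/7y^2z + 2/7y^2 - 2yz^3 - 9/4yz^2 - 1/4z^2 → -112xz^3 - 259xz^2 - 1519/8xz - 343/8x + 2/7y^2z^2 + 4/7y^2z + 2/7y^2 - 2yz^3 - 9/4yz^2 - 16/7z^4 - 32/7z^3 - 71/28z^2
  leading term xz^3: subtract (2z)·g_3 from -112xz^3 - 259xz^2 - 1519/8xz - 343/8x + 2/7y^2z^2 + 4/7y^2z + 2/7y^2 - 2yz^3 - 9/4yz^2 - 16/7z^4 - 32/7z^3 - 71/28z^2 → -49xz^2 - 735/8xz - 343/8x + 2/7y^2z^2 + 4/7y^2z + 2/7y^2 - 2yz^3 - 9/4yz^2 - 16/7z^4 - 256/7z^3 - 1863/28z^2 - 32z
  leading term xz^2: subtract (7/8)·g_3 from -49xz^2 - 735/8xz - 343/8x + 2/7y^2z^2 + 4/7y^2z + 2/7y^2 - 2yz^3 - 9/4yz^2 - 16/7z^4 - 256/7z^3 - 1863/28z^2 - 32z → 2/7y^2z^2 + 4/7y^2z + 2/7y^2 - 2yz^3 - 9/4yz^2 - 16/7z^4 - 256/7z^3 - 2255/28z^2 - 60z - 14
  leading term y^2z^2: subtract (-4/21yz^2)·g_1 from 2/7y^2z^2 + 4/7y^2z + 2/7y^2 - 2yz^3 - 9/4yz^2 - 16/7z^4 - 256/7z^3 - 2255/28z^2 - 60z - 14 → 4/7y^2z + 2/7y^2 + 2/7yz^3 - 1/4yz^2 - 16/7z^4 - 256/7z^3 - 2255/28z^2 - 60z - 14
  leading term y^2z: subtract (-8/21yz)·g_1 from 4/7y^2z + 2/7y^2 + 2/7yz^3 - 1/4yz^2 - 16/7z^4 - 256/7z^3 - 2255/28z^2 - 60z - 14 → 2/7y^2 + 2/7yz^3 + 121/28yz^2 + 4yz - 16/7z^4 - 256/7z^3 - 2255/28z^2 - 60z - 14
  leading term y^2: subtract (-4/21y)·g_1 from 2/7y^2 + 2/7yz^3 + 121/28yz^2 + 4yz - 16/7z^4 - 256/7z^3 - 2255/28z^2 - 60z - 14 → 2/7yz^3 + 121/28yz^2 + 44/7yz + 2y - 16/7z^4 - 256/7z^3 - 2255/28z^2 - 60z - 14
  leading term yz^3: subtract (-4/21z^3)·g_1 from 2/7yz^3 + 121/28yz^2 + 44/7yz + 2y - 16/7z^4 - 256/7z^3 - 2255/28z^2 - 60z - 14 → 121/28yz^2 + 44/7yz + 2y - 242/7z^3 - 2255/28z^2 - 60z - 14
  leading term yz^2: subtract (-121/42z^2)·g_1 from 121/28yz^2 + 44/7yz + 2y - 242/7z^3 - 2255/28z^2 - 60z - 14 → 44/7yz + 2y - 352/7z^2 - 60z - 14
  leading term yz: subtract (-88/21z)·g_1 from 44/7yz + 2y - 352/7z^2 - 60z - 14 → 2y - 16z - 14
  leading term y: subtract (-4/3)·g_1 from 2y - 16z - 14 → 0
The remainder is 0, so this S-polynomial contributes no new basis element.

S(g_2, g_3) = -15/8xy^2z - 7/8xy^2 - xyz^3 + 2/7y^2z^2 + 4/7y^2z + 2/7y^2 - 2yz^3 - 9/4yz^2 - 1/4z^2; remainder on division = 0.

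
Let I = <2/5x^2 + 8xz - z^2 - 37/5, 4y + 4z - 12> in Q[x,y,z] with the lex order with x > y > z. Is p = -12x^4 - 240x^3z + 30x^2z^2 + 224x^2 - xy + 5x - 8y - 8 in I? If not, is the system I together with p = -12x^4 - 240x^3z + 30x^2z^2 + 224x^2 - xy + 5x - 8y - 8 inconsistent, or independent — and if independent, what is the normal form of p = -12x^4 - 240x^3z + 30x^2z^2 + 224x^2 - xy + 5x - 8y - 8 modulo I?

First compute the reduced Gröbner basis of I by Buchberger's algorithm.
f_1 = 2/5x^2 + 8xz - z^2 - 37/5, LT = x^2.
f_2 = 4y + 4z - 12, LT = y.

The S-polynomials (S(f_1,f_2)) all reduce to 0 modulo the current basis, so we have a Gröbner basis.
Inter-reduce: drop elements whose leading term is divisible by another's, tail-reduce, and make monic.
Reduced Gröbner basis: {x^2 + 20xz - 5/2z^2 - 37/2, y + z - 3}.
Label its elements g_1 = x^2 + 20xz - 5/2z^2 - 37/2, g_2 = y + z - 3.

Reduce p = -12x^4 - 240x^3z + 30x^2z^2 + 224x^2 - xy + 5x - 8y - 8 modulo G:
  leading term x^4: subtract (-12x^2)·g_1 from -12x^4 - 240x^3z + 30x^2z^2 + 224x^2 - xy + 5x - 8y - 8 → 2x^2 - xy + 5x - 8y - 8
  leading term x^2: subtract (2)·g_1 from 2x^2 - xy + 5x - 8y - 8 → -xy - 40xz + 5x - 8y + 5z^2 + 29
  leading term xy: subtract (-x)·g_2 from -xy - 40xz + 5x - 8y + 5z^2 + 29 → -39xz + 2x - 8y + 5z^2 + 29
  leading term xz: no divisor's leading term divides it; move -39xz to the remainder.
  leading term x: no divisor's leading term divides it; move 2x to the remainder.
  leading term y: subtract (-8)·g_2 from -8y + 5z^2 + 29 → 5z^2 + 8z + 5
  leading term z^2: no divisor's leading term divides it; move 5z^2 to the remainder.
  leading term z: no divisor's leading term divides it; move 8z to the remainder.
  leading term 1: no divisor's leading term divides it; move 5 to the remainder.
  normal form = -39xz + 2x + 5z^2 + 8z + 5.
The normal form is nonzero, so p ∉ I. Since p minus its normal form lies in I, I + (p) = I + (r) where r = -39xz + 2x + 5z^2 + 8z + 5; decide whether this ideal is the whole ring.
Run Buchberger on G together with r (pairs among the g_i already reduce to 0 since G is a Gröbner basis):
g_1 = x^2 + 20xz - 5/2z^2 - 37/2, LT = x^2.
g_2 = y + z - 3, LT = y.
r = -39xz + 2x + 5z^2 + 8z + 5, LT = xz.

S(g_1,r): lcm = x^2z. S = 2/39x^2 + 785/39xz^2 + 8/39xz + 5/39x - 5/2z^3 - 37/2z.
  leading term x^2: subtract (2/39)·g_1 from 2/39x^2 + 785/39xz^2 + 8/39xz + 5/39x - 5/2z^3 - 37/2z → 785/39xz^2 - 32/39xz + 5/39x - 5/2z^3 + 5/39z^2 - 37/2z + 37/39
  leading term xz^2: subtract (-785/1521z)·r from 785/39xz^2 - 32/39xz + 5/39x - 5/2z^3 + 5/39z^2 - 37/2z + 37/39 → 322/1521xz + 5/39x + 245/3042z^3 + 6475/1521z^2 - 48427/3042z + 37/39
  leading term xz: subtract (-322/59319)·r from 322/1521xz + 5/39x + 245/3042z^3 + 6475/1521z^2 - 48427/3042z + 37/39 → 8249/59319x + 245/3042z^3 + 254135/59319z^2 - 1883501/118638z + 57887/59319
  leading term x: no divisor's leading term divides it; move 8249/59319x to the remainder.
  leading term z^3: no divisor's leading term divides it; move 245/3042z^3 to the remainder.
  leading term z^2: no divisor's leading term divides it; move 254135/59319z^2 to the remainder.
  leading term z: no divisor's leading term divides it; move -1883501/118638z to the remainder.
  leading term 1: no divisor's leading term divides it; move 57887/59319 to the remainder.
  remainder 8249/59319x + 245/3042z^3 + 254135/59319z^2 - 1883501/118638z + 57887/59319 ≠ 0; add m_4 = 8249/59319x + 245/3042z^3 + 254135/59319z^2 - 1883501/118638z + 57887/59319 to the basis.

S(g_1,m_4): lcm = x^2. S = -9555/16498xz^3 - 254135/8249xz^2 + 2213461/16498xz - 57887/8249x - 5/2z^2 - 37/2.
  leading term xz^3: subtract (245/16498z^2)·r from -9555/16498xz^3 - 254135/8249xz^2 + 2213461/16498xz - 57887/8249x - 5/2z^2 - 37/2 → -254380/8249xz^2 + 2213461/16498xz - 57887/8249x - 1225/16498z^4 - 980/8249z^3 - 21235/8249z^2 - 37/2
  leading term xz^2: subtract (254380/321711z)·r from -254380/8249xz^2 + 2213461/16498xz - 57887/8249x - 1225/16498z^4 - 980/8249z^3 - 21235/8249z^2 - 37/2 → 85307459/643422xz - 57887/8249x - 1225/16498z^4 - 1310120/321711z^3 - 2863205/321711z^2 - 1271900/321711z - 37/2
  leading term xz: subtract (-85307459/25093458)·r from 85307459/643422xz - 57887/8249x - 1225/16498z^4 - 1310120/321711z^3 - 2863205/321711z^2 - 1271900/321711z - 37/2 → -332/1521x - 1225/16498z^4 - 1310120/321711z^3 + 203207305/25093458z^2 + 291625736/12546729z - 18845839/12546729
  leading term x: subtract (-12948/8249)·m_4 from -332/1521x - 1225/16498z^4 - 1310120/321711z^3 + 203207305/25093458z^2 + 291625736/12546729z - 18845839/12546729 → -1225/16498z^4 - 32550/8249z^3 + 244545/16498z^2 - 13830/8249z + 245/8249
  leading term z^4: no divisor's leading term divides it; move -1225/16498z^4 to the remainder.
  leading term z^3: no divisor's leading term divides it; move -32550/8249z^3 to the remainder.
  leading term z^2: no divisor's leading term divides it; move 244545/16498z^2 to the remainder.
  leading term z: no divisor's leading term divides it; move -13830/8249z to the remainder.
  leading term 1: no divisor's leading term divides it; move 245/8249 to the remainder.
  remainder -1225/16498z^4 - 32550/8249z^3 + 244545/16498z^2 - 13830/8249z + 245/8249 ≠ 0; add m_5 = -1225/16498z^4 - 32550/8249z^3 + 244545/16498z^2 - 13830/8249z + 245/8249 to the basis.

The other S-polynomials (S(g_1,g_2), S(g_2,r), S(g_2,m_4), S(r,m_4), S(g_1,m_5), S(g_2,m_5), S(r,m_5), S(m_4,m_5)) all reduce to 0 modulo the current basis, so we have a Gröbner basis.
Inter-reduce: drop elements whose leading term is divisible by another's, tail-reduce, and make monic.
Reduced Gröbner basis: {x + 9555/16498z^3 + 254135/8249z^2 - 1883501/16498z + 57887/8249, y + z - 3, z^4 + 372/7z^3 - 6987/35z^2 + 5532/245z - 2/5}.
The reduced Gröbner basis of I + (p) is {x + 9555/16498z^3 + 254135/8249z^2 - 1883501/16498z + 57887/8249, y + z - 3, z^4 + 372/7z^3 - 6987/35z^2 + 5532/245z - 2/5} ≠ {1}, a proper ideal, so the enlarged system stays consistent: p is independent of I, with normal form -39xz + 2x + 5z^2 + 8z + 5.

-12x^4 - 240x^3z + 30x^2z^2 + 224x^2 - xy + 5x - 8y - 8 is independent of I; its normal form modulo I is -39xz + 2x + 5z^2 + 8z + 5.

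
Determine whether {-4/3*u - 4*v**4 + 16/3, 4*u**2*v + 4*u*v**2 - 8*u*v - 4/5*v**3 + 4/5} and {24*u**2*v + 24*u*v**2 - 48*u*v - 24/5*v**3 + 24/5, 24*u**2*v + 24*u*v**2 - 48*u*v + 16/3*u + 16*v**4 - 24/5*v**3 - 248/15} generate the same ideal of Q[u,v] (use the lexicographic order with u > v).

Yes, the ideals are equal.

For a fixed monomial order, each ideal has a unique reduced Gröbner basis; comparing bases decides equality.
Buchberger on the first generating set:
f_1 = -4/3*u - 4*v**4 + 16/3, LT = u.
f_2 = 4*u**2*v + 4*u*v**2 - 8*u*v - 4/5*v**3 + 4/5, LT = u**2*v.

S(f_1,f_2): lcm = u**2*v. S = 3*u*v**5 - u*v**2 - 2*u*v + 1/5*v**3 - 1/5.
  reduce S modulo (f_1, f_2):
  remainder -9*v**9 + 3*v**6 + 18*v**5 + 1/5*v**3 - 4*v**2 - 8*v - 1/5 ≠ 0; add g_3 = -9*v**9 + 3*v**6 + 18*v**5 + 1/5*v**3 - 4*v**2 - 8*v - 1/5 to the basis.

The other S-polynomials (S(f_1,g_3), S(f_2,g_3)) all reduce to 0 modulo the current basis, so we have a Gröbner basis.
Inter-reduce: drop elements whose leading term is divisible by another's, tail-reduce, and make monic.
Reduced Gröbner basis: {u + 3*v**4 - 4, v**9 - 1/3*v**6 - 2*v**5 - 1/45*v**3 + 4/9*v**2 + 8/9*v + 1/45}.

Buchberger on the second generating set:
h_1 = 24*u**2*v + 24*u*v**2 - 48*u*v - 24/5*v**3 + 24/5, LT = u**2*v.
h_2 = 24*u**2*v + 24*u*v**2 - 48*u*v + 16/3*u + 16*v**4 - 24/5*v**3 - 248/15, LT = u**2*v.

S(h_1,h_2): lcm = u**2*v. S = -2/9*u - 2/3*v**4 + 8/9.
  reduce S modulo (h_1, h_2):
  remainder -2/9*u - 2/3*v**4 + 8/9 ≠ 0; add k_3 = -2/9*u - 2/3*v**4 + 8/9 to the basis.

S(h_1,k_3): lcm = u**2*v. S = -3*u*v**5 + u*v**2 + 2*u*v - 1/5*v**3 + 1/5.
  reduce S modulo (h_1, h_2, k_3):
  remainder 9*v**9 - 3*v**6 - 18*v**5 - 1/5*v**3 + 4*v**2 + 8*v + 1/5 ≠ 0; add k_4 = 9*v**9 - 3*v**6 - 18*v**5 - 1/5*v**3 + 4*v**2 + 8*v + 1/5 to the basis.

The other S-polynomials (S(h_2,k_3), S(h_1,k_4), S(h_2,k_4), S(k_3,k_4)) all reduce to 0 modulo the current basis, so we have a Gröbner basis.
Inter-reduce: drop elements whose leading term is divisible by another's, tail-reduce, and make monic.
Reduced Gröbner basis: {u + 3*v**4 - 4, v**9 - 1/3*v**6 - 2*v**5 - 1/45*v**3 + 4/9*v**2 + 8/9*v + 1/45}.

These coincide, so the ideals are equal.
The choice of monomial ordering does not affect the verdict — as long as both bases are computed under the same ordering, their equality decides ideal equality.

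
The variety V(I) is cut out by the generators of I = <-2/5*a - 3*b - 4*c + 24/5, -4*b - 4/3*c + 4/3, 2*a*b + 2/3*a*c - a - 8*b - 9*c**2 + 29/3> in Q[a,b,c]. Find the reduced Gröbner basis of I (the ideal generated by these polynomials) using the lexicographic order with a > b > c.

f_1 = -2/5*a - 3*b - 4*c + 24/5, LT = a.
f_2 = -4*b - 4/3*c + 4/3, LT = b.
f_3 = 2*a*b + 2/3*a*c - a - 8*b - 9*c**2 + 29/3, LT = a*b.

S(f_1,f_3): lcm = a*b. S = -1/3*a*c + 1/2*a + 15/2*b**2 + 10*b*c - 8*b + 9/2*c**2 - 29/6.
  reduce S modulo (f_1, f_2, f_3):
  remainder 9/2*c**2 - 31/12*c - 23/12 ≠ 0; add g_4 = 9/2*c**2 - 31/12*c - 23/12 to the basis.

The other S-polynomials (S(f_1,f_2), S(f_2,f_3), S(f_1,g_4), S(f_2,g_4), S(f_3,g_4)) all reduce to 0 modulo the current basis, so we have a Gröbner basis.
Inter-reduce: drop elements whose leading term is divisible by another's, tail-reduce, and make monic.

G = {a + 15/2*c - 19/2, b + 1/3*c - 1/3, c**2 - 31/54*c - 23/54}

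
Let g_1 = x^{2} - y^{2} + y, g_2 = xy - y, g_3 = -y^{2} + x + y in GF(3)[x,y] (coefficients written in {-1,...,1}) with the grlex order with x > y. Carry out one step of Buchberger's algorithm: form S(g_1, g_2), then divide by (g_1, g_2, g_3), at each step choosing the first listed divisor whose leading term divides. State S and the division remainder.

S(g_1, g_2) = -y^{3} + xy + y^{2}; remainder on division = 0.

lcm(LM(g_1), LM(g_2)) = x^{2}y.
S = (lcm/LT(g_1))·g_1 − (lcm/LT(g_2))·g_2 = -y^{3} + xy + y^{2}.
Reduce S modulo (g_1, g_2, g_3) in that order:
  leading term y^{3}: subtract (y)·g_3 from -y^{3} + xy + y^{2} → 0
The remainder is 0, so this S-polynomial contributes no new basis element.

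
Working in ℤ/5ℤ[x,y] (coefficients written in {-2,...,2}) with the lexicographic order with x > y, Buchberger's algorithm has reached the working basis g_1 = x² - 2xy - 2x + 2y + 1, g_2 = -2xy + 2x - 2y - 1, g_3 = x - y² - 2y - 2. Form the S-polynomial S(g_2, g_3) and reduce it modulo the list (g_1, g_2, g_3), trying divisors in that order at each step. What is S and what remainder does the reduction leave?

lcm(LM(g_2), LM(g_3)) = xy.
S = (lcm/LT(g_2))·g_2 − (lcm/LT(g_3))·g_3 = -x + y³ + 2y² - 2y - 2.
Reduce S modulo (g_1, g_2, g_3) in that order:
  leading term x: subtract (-1)·g_3 from -x + y³ + 2y² - 2y - 2 → y³ + y² + y + 1
  leading term y³: no divisor's leading term divides it; move y³ to the remainder.
  leading term y²: no divisor's leading term divides it; move y² to the remainder.
  leading term y: no divisor's leading term divides it; move y to the remainder.
  leading term 1: no divisor's leading term divides it; move 1 to the remainder.
The remainder y³ + y² + y + 1 is nonzero, so it would be added as the next basis element.

S(g_2, g_3) = -x + y³ + 2y² - 2y - 2; remainder on division = y³ + y² + y + 1.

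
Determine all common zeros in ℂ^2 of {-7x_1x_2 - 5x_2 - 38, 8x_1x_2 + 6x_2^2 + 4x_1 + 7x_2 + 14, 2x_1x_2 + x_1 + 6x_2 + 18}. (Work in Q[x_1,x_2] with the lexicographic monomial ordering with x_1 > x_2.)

{(2, -2)}

Compute a lex Gröbner basis by Buchberger's algorithm.
f_1 = -7x_1x_2 - 5x_2 - 38, LT = x_1x_2.
f_2 = 8x_1x_2 + 4x_1 + 6x_2^2 + 7x_2 + 14, LT = x_1x_2.
f_3 = 2x_1x_2 + x_1 + 6x_2 + 18, LT = x_1x_2.

S(f_1,f_2): lcm = x_1x_2. S = -1/2x_1 - 3/4x_2^2 - 9/56x_2 + 103/28.
  leading term x_1: no divisor's leading term divides it; move -1/2x_1 to the remainder.
  leading term x_2^2: no divisor's leading term divides it; move -3/4x_2^2 to the remainder.
  leading term x_2: no divisor's leading term divides it; move -9/56x_2 to the remainder.
  leading term 1: no divisor's leading term divides it; move 103/28 to the remainder.
  remainder -1/2x_1 - 3/4x_2^2 - 9/56x_2 + 103/28 ≠ 0; add h_4 = -1/2x_1 - 3/4x_2^2 - 9/56x_2 + 103/28 to the basis.

S(f_1,f_3): lcm = x_1x_2. S = -1/2x_1 - 16/7x_2 - 25/7.
  leading term x_1: subtract (1)·h_4 from -1/2x_1 - 16/7x_2 - 25/7 → 3/4x_2^2 - 17/8x_2 - 29/4
  leading term x_2^2: no divisor's leading term divides it; move 3/4x_2^2 to the remainder.
  leading term x_2: no divisor's leading term divides it; move -17/8x_2 to the remainder.
  leading term 1: no divisor's leading term divides it; move -29/4 to the remainder.
  remainder 3/4x_2^2 - 17/8x_2 - 29/4 ≠ 0; add h_5 = 3/4x_2^2 - 17/8x_2 - 29/4 to the basis.

S(f_1,h_4): lcm = x_1x_2. S = -3/2x_2^3 - 9/28x_2^2 + 113/14x_2 + 38/7.
  leading term x_2^3: subtract (-2x_2)·h_5 from -3/2x_2^3 - 9/28x_2^2 + 113/14x_2 + 38/7 → -32/7x_2^2 - 45/7x_2 + 38/7
  leading term x_2^2: subtract (-128/21)·h_5 from -32/7x_2^2 - 45/7x_2 + 38/7 → -407/21x_2 - 814/21
  leading term x_2: no divisor's leading term divides it; move -407/21x_2 to the remainder.
  leading term 1: no divisor's leading term divides it; move -814/21 to the remainder.
  remainder -407/21x_2 - 814/21 ≠ 0; add h_6 = -407/21x_2 - 814/21 to the basis.

The other S-polynomials (S(f_2,f_3), S(f_2,h_4), S(f_3,h_4), S(f_1,h_5), S(f_2,h_5), S(f_3,h_5), S(h_4,h_5), S(f_1,h_6), S(f_2,h_6), S(f_3,h_6), S(h_4,h_6), S(h_5,h_6)) all reduce to 0 modulo the current basis, so we have a Gröbner basis.
Inter-reduce: drop elements whose leading term is divisible by another's, tail-reduce, and make monic.
Reduced Gröbner basis: {x_1 - 2, x_2 + 2}.

Elimination: the polynomial x_2 + 2 lies in the elimination ideal for x_2, so x_2 ∈ {-2}. For each such x_2, the remaining basis elements (now univariate) give the rest of the solution.
  x_2 = -2: the earlier basis element becomes x_1 - 2 = 0, giving x_1 = 2 — point (2, -2).
Each listed point satisfies every original equation (direct substitution).
This is the nonlinear analogue of row-reducing a linear system.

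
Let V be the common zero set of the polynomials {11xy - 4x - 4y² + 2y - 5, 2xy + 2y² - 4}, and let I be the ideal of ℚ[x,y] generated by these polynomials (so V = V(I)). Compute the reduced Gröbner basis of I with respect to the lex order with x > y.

f_1 = 11xy - 4x - 4y² + 2y - 5, LT = xy.
f_2 = 2xy + 2y² - 4, LT = xy.

S(f_1,f_2): lcm = xy. S = -4/11x - 15/11y² + 2/11y + 17/11.
  leading term x: no divisor's leading term divides it; move -4/11x to the remainder.
  leading term y²: no divisor's leading term divides it; move -15/11y² to the remainder.
  leading term y: no divisor's leading term divides it; move 2/11y to the remainder.
  leading term 1: no divisor's leading term divides it; move 17/11 to the remainder.
  remainder -4/11x - 15/11y² + 2/11y + 17/11 ≠ 0; add g_3 = -4/11x - 15/11y² + 2/11y + 17/11 to the basis.

S(f_1,g_3): lcm = xy. S = -4/11x - 15/4y³ + 3/22y² + 195/44y - 5/11.
  leading term x: subtract (1)·g_3 from -4/11x - 15/4y³ + 3/22y² + 195/44y - 5/11 → -15/4y³ + 3/2y² + 17/4y - 2
  leading term y³: no divisor's leading term divides it; move -15/4y³ to the remainder.
  leading term y²: no divisor's leading term divides it; move 3/2y² to the remainder.
  leading term y: no divisor's leading term divides it; move 17/4y to the remainder.
  leading term 1: no divisor's leading term divides it; move -2 to the remainder.
  remainder -15/4y³ + 3/2y² + 17/4y - 2 ≠ 0; add g_4 = -15/4y³ + 3/2y² + 17/4y - 2 to the basis.

The other S-polynomials (S(f_2,g_3), S(f_1,g_4), S(f_2,g_4), S(g_3,g_4)) all reduce to 0 modulo the current basis, so we have a Gröbner basis.
Inter-reduce: drop elements whose leading term is divisible by another's, tail-reduce, and make monic.

G = {x + 15/4y² - ½y - 17/4, y³ - ⅖y² - 17/15y + 8/15}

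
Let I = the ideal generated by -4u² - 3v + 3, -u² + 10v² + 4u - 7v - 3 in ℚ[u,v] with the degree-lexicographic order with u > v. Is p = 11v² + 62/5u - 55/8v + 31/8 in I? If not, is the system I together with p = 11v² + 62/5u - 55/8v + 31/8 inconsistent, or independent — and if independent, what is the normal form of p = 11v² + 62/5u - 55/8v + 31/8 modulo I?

First compute the reduced Gröbner basis of I by Buchberger's algorithm.
f_1 = -4u² - 3v + 3, LT = u².
f_2 = -u² + 10v² + 4u - 7v - 3, LT = u².

S(f_1,f_2): lcm = u². S = 10v² + 4u - 25/4v - 15/4.
  leading term v²: no divisor's leading term divides it; move 10v² to the remainder.
  leading term u: no divisor's leading term divides it; move 4u to the remainder.
  leading term v: no divisor's leading term divides it; move -25/4v to the remainder.
  leading term 1: no divisor's leading term divides it; move -15/4 to the remainder.
  remainder 10v² + 4u - 25/4v - 15/4 ≠ 0; add h_3 = 10v² + 4u - 25/4v - 15/4 to the basis.

The other S-polynomials (S(f_1,h_3), S(f_2,h_3)) all reduce to 0 modulo the current basis, so we have a Gröbner basis.
Inter-reduce: drop elements whose leading term is divisible by another's, tail-reduce, and make monic.
Reduced Gröbner basis: {u² + ¾v - ¾, v² + ⅖u - ⅝v - ⅜}.
Label its elements g_1 = u² + ¾v - ¾, g_2 = v² + ⅖u - ⅝v - ⅜.

Reduce p = 11v² + 62/5u - 55/8v + 31/8 modulo G:
  leading term v²: subtract (11)·g_2 from 11v² + 62/5u - 55/8v + 31/8 → 8u + 8
  leading term u: no divisor's leading term divides it; move 8u to the remainder.
  leading term 1: no divisor's leading term divides it; move 8 to the remainder.
  normal form = 8u + 8.
The normal form is nonzero, so p ∉ I. Since p minus its normal form lies in I, I + (p) = I + (r) where r = 8u + 8; decide whether this ideal is the whole ring.
Run Buchberger on G together with r (pairs among the g_i already reduce to 0 since G is a Gröbner basis):
g_1 = u² + ¾v - ¾, LT = u².
g_2 = v² + ⅖u - ⅝v - ⅜, LT = v².
r = 8u + 8, LT = u.

S(g_1,r): lcm = u². S = -u + ¾v - ¾.
  leading term u: subtract (-⅛)·r from -u + ¾v - ¾ → ¾v + ¼
  leading term v: no divisor's leading term divides it; move ¾v to the remainder.
  leading term 1: no divisor's leading term divides it; move ¼ to the remainder.
  remainder ¾v + ¼ ≠ 0; add m_4 = ¾v + ¼ to the basis.

S(g_2,m_4): lcm = v². S = ⅖u - 23/24v - ⅜.
  leading term u: subtract (1/20)·r from ⅖u - 23/24v - ⅜ → -23/24v - 31/40
  leading term v: subtract (-23/18)·m_4 from -23/24v - 31/40 → -41/90
  leading term 1: no divisor's leading term divides it; move -41/90 to the remainder.
  remainder -41/90 ≠ 0; add m_5 = -41/90 to the basis.

The other S-polynomials (S(g_1,g_2), S(g_2,r), S(g_1,m_4), S(r,m_4), S(g_1,m_5), S(g_2,m_5), S(r,m_5), S(m_4,m_5)) all reduce to 0 modulo the current basis, so we have a Gröbner basis.
Inter-reduce: drop elements whose leading term is divisible by another's, tail-reduce, and make monic.
Reduced Gröbner basis: {1}.
The reduced Gröbner basis of I + (p) is {1}: the ideal is the whole ring, so the enlarged system has no common solution — adjoining p is inconsistent.

Adjoining 11v² + 62/5u - 55/8v + 31/8 makes the ideal the whole ring: the system is inconsistent.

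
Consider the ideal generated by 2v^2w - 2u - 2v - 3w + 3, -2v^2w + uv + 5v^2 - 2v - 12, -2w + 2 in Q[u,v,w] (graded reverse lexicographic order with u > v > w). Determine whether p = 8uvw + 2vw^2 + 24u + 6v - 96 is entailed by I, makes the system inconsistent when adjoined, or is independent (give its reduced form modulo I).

8uvw + 2vw^2 + 24u + 6v - 96 lies in I (it reduces to 0).

First compute the reduced Gröbner basis of I by Buchberger's algorithm.
f_1 = 2v^2w - 2u - 2v - 3w + 3, LT = v^2w.
f_2 = -2v^2w + uv + 5v^2 - 2v - 12, LT = v^2w.
f_3 = -2w + 2, LT = w.

S(f_1,f_2): lcm = v^2w. S = 1/2uv + 5/2v^2 - u - 2v - 3/2w - 9/2.
  reduce S modulo (f_1, f_2, f_3):
  remainder 1/2uv + 5/2v^2 - u - 2v - 6 ≠ 0; add h_4 = 1/2uv + 5/2v^2 - u - 2v - 6 to the basis.

S(f_1,f_3): lcm = v^2w. S = v^2 - u - v - 3/2w + 3/2.
  reduce S modulo (f_1, f_2, f_3, h_4):
  remainder v^2 - u - v ≠ 0; add h_5 = v^2 - u - v to the basis.

S(f_1,h_4): lcm = uv^2w. S = -5v^3w + 2uvw + 4v^2w - u^2 - uv - 3/2uw + 12vw + 3/2u.
  reduce S modulo (f_1, f_2, f_3, h_4, h_5):
  remainder -u^2 + 11u + 15v - 48 ≠ 0; add h_6 = -u^2 + 11u + 15v - 48 to the basis.

The other S-polynomials (S(f_2,f_3), S(f_2,h_4), S(f_3,h_4), S(f_1,h_5), S(f_2,h_5), S(f_3,h_5), S(h_4,h_5), S(f_1,h_6), S(f_2,h_6), S(f_3,h_6), S(h_4,h_6), S(h_5,h_6)) all reduce to 0 modulo the current basis, so we have a Gröbner basis.
Inter-reduce: drop elements whose leading term is divisible by another's, tail-reduce, and make monic.
Reduced Gröbner basis: {u^2 - 11u - 15v + 48, uv + 3u + v - 12, v^2 - u - v, w - 1}.
Label its elements g_1 = u^2 - 11u - 15v + 48, g_2 = uv + 3u + v - 12, g_3 = v^2 - u - v, g_4 = w - 1.

Reduce p = 8uvw + 2vw^2 + 24u + 6v - 96 modulo G:
  leading term uvw: subtract (8w)·g_2 from 8uvw + 2vw^2 + 24u + 6v - 96 → 2vw^2 - 24uw - 8vw + 24u + 6v + 96w - 96
  leading term vw^2: subtract (2vw)·g_4 from 2vw^2 - 24uw - 8vw + 24u + 6v + 96w - 96 → -24uw - 6vw + 24u + 6v + 96w - 96
  leading term uw: subtract (-24u)·g_4 from -24uw - 6vw + 24u + 6v + 96w - 96 → -6vw + 6v + 96w - 96
  leading term vw: subtract (-6v)·g_4 from -6vw + 6v + 96w - 96 → 96w - 96
  leading term w: subtract (96)·g_4 from 96w - 96 → 0
  normal form = 0.
Since the normal form is 0, p ∈ I.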